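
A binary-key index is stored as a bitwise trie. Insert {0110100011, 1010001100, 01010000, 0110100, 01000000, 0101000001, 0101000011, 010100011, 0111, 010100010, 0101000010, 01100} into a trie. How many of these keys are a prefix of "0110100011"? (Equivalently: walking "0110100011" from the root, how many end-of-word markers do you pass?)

Traverse "0110100011" character by character; count nodes along the way that are marked as word ends.
Prefixes of the query that are stored words: "0110100", "0110100011"
Count: 2

2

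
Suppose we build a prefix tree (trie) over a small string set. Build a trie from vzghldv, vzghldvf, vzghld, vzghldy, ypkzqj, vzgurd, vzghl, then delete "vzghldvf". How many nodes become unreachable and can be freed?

Walk "vzghldvf" from the leaf back toward the root, removing each node that no remaining word uses.
The suffix "f" (1 node) is used only by "vzghldvf"; "vzghldv" is itself a stored word, so pruning stops there.
Nodes removed: 1

1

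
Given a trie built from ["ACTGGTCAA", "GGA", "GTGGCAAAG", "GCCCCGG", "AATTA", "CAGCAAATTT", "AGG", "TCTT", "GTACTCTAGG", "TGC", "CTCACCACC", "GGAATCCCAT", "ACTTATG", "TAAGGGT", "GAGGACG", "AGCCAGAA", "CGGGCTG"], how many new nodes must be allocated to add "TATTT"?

3

"TA" is already a path in the trie; the remaining "TTT" must be added.
So 5 − 2 = 3 new nodes.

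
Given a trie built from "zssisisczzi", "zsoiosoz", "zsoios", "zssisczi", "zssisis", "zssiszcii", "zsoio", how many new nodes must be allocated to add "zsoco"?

"zso" is already a path in the trie; the remaining "co" must be added.
So 5 − 3 = 2 new nodes.

2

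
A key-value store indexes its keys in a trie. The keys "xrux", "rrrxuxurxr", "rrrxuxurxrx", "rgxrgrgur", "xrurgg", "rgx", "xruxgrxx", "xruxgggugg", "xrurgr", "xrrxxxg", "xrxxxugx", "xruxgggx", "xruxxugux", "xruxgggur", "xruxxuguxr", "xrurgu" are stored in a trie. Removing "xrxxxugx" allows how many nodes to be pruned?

6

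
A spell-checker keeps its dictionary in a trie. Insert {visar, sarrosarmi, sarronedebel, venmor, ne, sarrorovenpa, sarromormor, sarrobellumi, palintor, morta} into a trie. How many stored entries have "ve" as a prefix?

1

Traverse to the node for "ve", then collect every word in that subtree.
Words under "ve": venmor
Count: 1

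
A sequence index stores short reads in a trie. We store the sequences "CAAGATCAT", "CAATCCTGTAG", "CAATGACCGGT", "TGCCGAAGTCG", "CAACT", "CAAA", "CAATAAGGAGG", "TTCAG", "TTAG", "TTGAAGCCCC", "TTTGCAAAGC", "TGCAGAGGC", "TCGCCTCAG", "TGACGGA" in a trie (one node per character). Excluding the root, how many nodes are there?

For each word, the new-node count is its length minus the longest prefix already in the trie:
  "CAAGATCAT" → 9 new (C, A, A, G, A, T, C, A, T)
  "CAATCCTGTAG" → prefix "CAA" already present; 8 new (T, C, C, T, G, T, A, G)
  "CAATGACCGGT" → prefix "CAAT" already present; 7 new (G, A, C, C, G, G, T)
  "TGCCGAAGTCG" → 11 new (T, G, C, C, G, A, A, G, T, C, G)
  "CAACT" → prefix "CAA" already present; 2 new (C, T)
  "CAAA" → prefix "CAA" already present; 1 new (A)
  "CAATAAGGAGG" → prefix "CAAT" already present; 7 new (A, A, G, G, A, G, G)
  "TTCAG" → prefix "T" already present; 4 new (T, C, A, G)
  "TTAG" → prefix "TT" already present; 2 new (A, G)
  "TTGAAGCCCC" → prefix "TT" already present; 8 new (G, A, A, G, C, C, C, C)
  "TTTGCAAAGC" → prefix "TT" already present; 8 new (T, G, C, A, A, A, G, C)
  "TGCAGAGGC" → prefix "TGC" already present; 6 new (A, G, A, G, G, C)
  "TCGCCTCAG" → prefix "T" already present; 8 new (C, G, C, C, T, C, A, G)
  "TGACGGA" → prefix "TG" already present; 5 new (A, C, G, G, A)
Total nodes = 9 + 8 + 7 + 11 + 2 + 1 + 7 + 4 + 2 + 8 + 8 + 6 + 8 + 5 = 86

86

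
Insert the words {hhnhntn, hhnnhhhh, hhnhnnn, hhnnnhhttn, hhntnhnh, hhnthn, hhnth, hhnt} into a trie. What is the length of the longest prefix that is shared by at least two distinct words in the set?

5

Look for the deepest trie node that still has at least two words in its subtree.
e.g. "hhnhnnn" and "hhnhntn" share the prefix "hhnhn" of length 5; no pair shares a longer one.
Longest shared-prefix length: 5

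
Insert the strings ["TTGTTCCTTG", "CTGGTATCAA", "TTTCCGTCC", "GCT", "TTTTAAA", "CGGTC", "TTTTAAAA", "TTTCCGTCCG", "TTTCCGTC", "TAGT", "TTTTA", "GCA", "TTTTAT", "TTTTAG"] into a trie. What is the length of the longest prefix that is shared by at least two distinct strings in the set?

The deepest shared node is where two words last agree before diverging.
"TTTCCGTCC" and "TTTCCGTCCG" agree on "TTTCCGTCC" (9 characters) before diverging; nothing deeper is shared.
Longest shared-prefix length: 9

9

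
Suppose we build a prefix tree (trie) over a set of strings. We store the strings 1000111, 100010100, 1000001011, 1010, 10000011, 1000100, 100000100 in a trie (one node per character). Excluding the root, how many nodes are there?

22

Count nodes per top-level branch (shared prefixes stored once):
  '1'-branch (100000100, 1000001011, 10000011, 1000100, 100010100, 1000111, 1010): 22 nodes
Sum: 22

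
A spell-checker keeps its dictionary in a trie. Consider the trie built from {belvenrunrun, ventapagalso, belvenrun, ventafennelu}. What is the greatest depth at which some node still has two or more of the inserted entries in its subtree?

Look for the deepest trie node that still has at least two words in its subtree.
e.g. "belvenrun" and "belvenrunrun" share the prefix "belvenrun" of length 9; no pair shares a longer one.
Longest shared-prefix length: 9

9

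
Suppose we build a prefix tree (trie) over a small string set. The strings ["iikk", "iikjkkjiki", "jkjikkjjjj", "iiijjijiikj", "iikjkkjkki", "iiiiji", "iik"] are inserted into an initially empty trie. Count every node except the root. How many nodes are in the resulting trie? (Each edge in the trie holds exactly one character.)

Count nodes per top-level branch (shared prefixes stored once):
  'i'-branch (iiiiji, iiijjijiikj, iik, iikjkkjiki, iikjkkjkki, iikk): 26 nodes
  'j'-branch (jkjikkjjjj): 10 nodes
Sum: 36

36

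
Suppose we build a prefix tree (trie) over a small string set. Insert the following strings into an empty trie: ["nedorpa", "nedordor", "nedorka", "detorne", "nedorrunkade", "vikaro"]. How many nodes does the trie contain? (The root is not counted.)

32

Trace insertions, counting only characters that open a new branch:
  "nedorpa" → 7 new (n, e, d, o, r, p, a)
  "nedordor" → prefix "nedor" already present; 3 new (d, o, r)
  "nedorka" → prefix "nedor" already present; 2 new (k, a)
  "detorne" → 7 new (d, e, t, o, r, n, e)
  "nedorrunkade" → prefix "nedor" already present; 7 new (r, u, n, k, a, d, e)
  "vikaro" → 6 new (v, i, k, a, r, o)
Total nodes = 7 + 3 + 2 + 7 + 7 + 6 = 32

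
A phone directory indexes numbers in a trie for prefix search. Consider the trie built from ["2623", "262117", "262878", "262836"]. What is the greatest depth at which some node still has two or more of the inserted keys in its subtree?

4

Equivalently: take the maximum, over all pairs, of their longest common prefix length.
e.g. "262836" and "262878" share the prefix "2628" of length 4; no pair shares a longer one.
Longest shared-prefix length: 4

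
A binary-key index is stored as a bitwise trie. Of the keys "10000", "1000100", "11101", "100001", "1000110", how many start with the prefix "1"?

5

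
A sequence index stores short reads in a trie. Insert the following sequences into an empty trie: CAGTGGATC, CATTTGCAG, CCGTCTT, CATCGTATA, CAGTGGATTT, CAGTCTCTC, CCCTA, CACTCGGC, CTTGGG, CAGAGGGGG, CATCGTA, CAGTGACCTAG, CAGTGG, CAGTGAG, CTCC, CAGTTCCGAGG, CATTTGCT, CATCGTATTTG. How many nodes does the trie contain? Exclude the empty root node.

75

For each word, the new-node count is its length minus the longest prefix already in the trie:
  "CAGTGGATC" → 9 new (C, A, G, T, G, G, A, T, C)
  "CATTTGCAG" → prefix "CA" already present; 7 new (T, T, T, G, C, A, G)
  "CCGTCTT" → prefix "C" already present; 6 new (C, G, T, C, T, T)
  "CATCGTATA" → prefix "CAT" already present; 6 new (C, G, T, A, T, A)
  "CAGTGGATTT" → prefix "CAGTGGAT" already present; 2 new (T, T)
  "CAGTCTCTC" → prefix "CAGT" already present; 5 new (C, T, C, T, C)
  "CCCTA" → prefix "CC" already present; 3 new (C, T, A)
  "CACTCGGC" → prefix "CA" already present; 6 new (C, T, C, G, G, C)
  "CTTGGG" → prefix "C" already present; 5 new (T, T, G, G, G)
  "CAGAGGGGG" → prefix "CAG" already present; 6 new (A, G, G, G, G, G)
  "CATCGTA" → prefix "CATCGTA" already present; 0 new (none)
  "CAGTGACCTAG" → prefix "CAGTG" already present; 6 new (A, C, C, T, A, G)
  "CAGTGG" → prefix "CAGTGG" already present; 0 new (none)
  "CAGTGAG" → prefix "CAGTGA" already present; 1 new (G)
  "CTCC" → prefix "CT" already present; 2 new (C, C)
  "CAGTTCCGAGG" → prefix "CAGT" already present; 7 new (T, C, C, G, A, G, G)
  "CATTTGCT" → prefix "CATTTGC" already present; 1 new (T)
  "CATCGTATTTG" → prefix "CATCGTAT" already present; 3 new (T, T, G)
Total nodes = 9 + 7 + 6 + 6 + 2 + 5 + 3 + 6 + 5 + 6 + 0 + 6 + 0 + 1 + 2 + 7 + 1 + 3 = 75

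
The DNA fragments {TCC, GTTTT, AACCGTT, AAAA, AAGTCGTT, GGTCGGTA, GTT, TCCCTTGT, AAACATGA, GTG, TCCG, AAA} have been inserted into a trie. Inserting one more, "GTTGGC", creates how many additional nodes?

3

The longest prefix of "GTTGGC" already in the trie is "GTT" (length 3).
So 6 − 3 = 3 new nodes.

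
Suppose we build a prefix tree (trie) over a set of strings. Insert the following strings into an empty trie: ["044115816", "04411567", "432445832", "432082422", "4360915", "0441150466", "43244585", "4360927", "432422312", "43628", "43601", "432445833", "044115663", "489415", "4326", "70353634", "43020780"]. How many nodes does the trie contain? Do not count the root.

69

Trace insertions, counting only characters that open a new branch:
  "044115816" → 9 new (0, 4, 4, 1, 1, 5, 8, 1, 6)
  "04411567" → prefix "044115" already present; 2 new (6, 7)
  "432445832" → 9 new (4, 3, 2, 4, 4, 5, 8, 3, 2)
  "432082422" → prefix "432" already present; 6 new (0, 8, 2, 4, 2, 2)
  "4360915" → prefix "43" already present; 5 new (6, 0, 9, 1, 5)
  "0441150466" → prefix "044115" already present; 4 new (0, 4, 6, 6)
  "43244585" → prefix "4324458" already present; 1 new (5)
  "4360927" → prefix "43609" already present; 2 new (2, 7)
  "432422312" → prefix "4324" already present; 5 new (2, 2, 3, 1, 2)
  "43628" → prefix "436" already present; 2 new (2, 8)
  "43601" → prefix "4360" already present; 1 new (1)
  "432445833" → prefix "43244583" already present; 1 new (3)
  "044115663" → prefix "0441156" already present; 2 new (6, 3)
  "489415" → prefix "4" already present; 5 new (8, 9, 4, 1, 5)
  "4326" → prefix "432" already present; 1 new (6)
  "70353634" → 8 new (7, 0, 3, 5, 3, 6, 3, 4)
  "43020780" → prefix "43" already present; 6 new (0, 2, 0, 7, 8, 0)
Total nodes = 9 + 2 + 9 + 6 + 5 + 4 + 1 + 2 + 5 + 2 + 1 + 1 + 2 + 5 + 1 + 8 + 6 = 69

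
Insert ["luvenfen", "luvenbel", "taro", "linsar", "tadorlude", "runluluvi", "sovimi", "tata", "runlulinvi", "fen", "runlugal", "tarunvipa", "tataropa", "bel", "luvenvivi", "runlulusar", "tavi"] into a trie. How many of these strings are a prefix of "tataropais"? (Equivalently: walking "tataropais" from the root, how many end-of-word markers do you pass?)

2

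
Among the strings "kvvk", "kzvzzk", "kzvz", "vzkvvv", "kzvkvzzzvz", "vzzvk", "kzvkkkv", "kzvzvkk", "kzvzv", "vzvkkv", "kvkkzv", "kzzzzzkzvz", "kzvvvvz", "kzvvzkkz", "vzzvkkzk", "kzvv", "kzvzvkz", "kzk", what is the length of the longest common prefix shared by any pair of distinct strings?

6

Look for the deepest trie node that still has at least two words in its subtree.
"kzvzvkk" and "kzvzvkz" agree on "kzvzvk" (6 characters) before diverging; nothing deeper is shared.
Longest shared-prefix length: 6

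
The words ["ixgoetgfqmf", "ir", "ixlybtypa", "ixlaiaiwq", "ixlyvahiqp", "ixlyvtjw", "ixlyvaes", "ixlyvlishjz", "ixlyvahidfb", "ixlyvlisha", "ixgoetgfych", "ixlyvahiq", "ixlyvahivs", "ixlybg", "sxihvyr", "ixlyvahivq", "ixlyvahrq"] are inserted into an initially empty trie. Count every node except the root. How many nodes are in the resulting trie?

Trace insertions, counting only characters that open a new branch:
  "ixgoetgfqmf" → 11 new (i, x, g, o, e, t, g, f, q, m, f)
  "ir" → prefix "i" already present; 1 new (r)
  "ixlybtypa" → prefix "ix" already present; 7 new (l, y, b, t, y, p, a)
  "ixlaiaiwq" → prefix "ixl" already present; 6 new (a, i, a, i, w, q)
  "ixlyvahiqp" → prefix "ixly" already present; 6 new (v, a, h, i, q, p)
  "ixlyvtjw" → prefix "ixlyv" already present; 3 new (t, j, w)
  "ixlyvaes" → prefix "ixlyva" already present; 2 new (e, s)
  "ixlyvlishjz" → prefix "ixlyv" already present; 6 new (l, i, s, h, j, z)
  "ixlyvahidfb" → prefix "ixlyvahi" already present; 3 new (d, f, b)
  "ixlyvlisha" → prefix "ixlyvlish" already present; 1 new (a)
  "ixgoetgfych" → prefix "ixgoetgf" already present; 3 new (y, c, h)
  "ixlyvahiq" → prefix "ixlyvahiq" already present; 0 new (none)
  "ixlyvahivs" → prefix "ixlyvahi" already present; 2 new (v, s)
  "ixlybg" → prefix "ixlyb" already present; 1 new (g)
  "sxihvyr" → 7 new (s, x, i, h, v, y, r)
  "ixlyvahivq" → prefix "ixlyvahiv" already present; 1 new (q)
  "ixlyvahrq" → prefix "ixlyvah" already present; 2 new (r, q)
Total nodes = 11 + 1 + 7 + 6 + 6 + 3 + 2 + 6 + 3 + 1 + 3 + 0 + 2 + 1 + 7 + 1 + 2 = 62

62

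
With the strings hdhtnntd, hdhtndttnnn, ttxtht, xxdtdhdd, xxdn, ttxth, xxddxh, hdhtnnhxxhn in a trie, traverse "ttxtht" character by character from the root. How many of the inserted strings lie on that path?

2

Walk "ttxtht" from the root; an end-of-word marker is hit whenever a stored word is a prefix of "ttxtht".
Prefixes of the query that are stored words: "ttxth", "ttxtht"
Count: 2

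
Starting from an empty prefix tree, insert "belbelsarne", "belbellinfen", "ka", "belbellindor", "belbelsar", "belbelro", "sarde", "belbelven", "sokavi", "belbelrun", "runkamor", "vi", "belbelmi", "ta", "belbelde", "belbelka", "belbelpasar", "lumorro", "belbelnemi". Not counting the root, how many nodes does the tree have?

Count nodes per top-level branch (shared prefixes stored once):
  'b'-branch (belbelde, belbelka, belbellindor, belbellinfen, belbelmi, belbelnemi, belbelpasar, belbelro, belbelrun, belbelsar, belbelsarne, belbelven): 42 nodes
  'k'-branch (ka): 2 nodes
  'l'-branch (lumorro): 7 nodes
  'r'-branch (runkamor): 8 nodes
  's'-branch (sarde, sokavi): 10 nodes
  't'-branch (ta): 2 nodes
  'v'-branch (vi): 2 nodes
Sum: 73

73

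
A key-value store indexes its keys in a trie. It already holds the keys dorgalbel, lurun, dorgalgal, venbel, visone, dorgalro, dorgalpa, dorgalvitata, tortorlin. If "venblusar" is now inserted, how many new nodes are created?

5

The longest prefix of "venblusar" already in the trie is "venb" (length 4).
So 9 − 4 = 5 new nodes.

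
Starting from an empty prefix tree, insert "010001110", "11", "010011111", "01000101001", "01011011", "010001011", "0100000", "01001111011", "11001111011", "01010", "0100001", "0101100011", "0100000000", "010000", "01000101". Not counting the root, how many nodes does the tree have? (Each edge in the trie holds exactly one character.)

Count nodes per top-level branch (shared prefixes stored once):
  '0'-branch (010000, 0100000, 0100000000, 0100001, 01000101, 01000101001, 010001011, 010001110, 01001111011, 010011111, 01010, 0101100011, 01011011): 39 nodes
  '1'-branch (11, 11001111011): 11 nodes
Sum: 50

50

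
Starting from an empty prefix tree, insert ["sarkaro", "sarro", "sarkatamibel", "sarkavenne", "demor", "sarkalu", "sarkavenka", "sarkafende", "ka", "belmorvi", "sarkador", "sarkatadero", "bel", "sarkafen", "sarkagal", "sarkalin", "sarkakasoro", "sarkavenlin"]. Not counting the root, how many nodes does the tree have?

Trace insertions, counting only characters that open a new branch:
  "sarkaro" → 7 new (s, a, r, k, a, r, o)
  "sarro" → prefix "sar" already present; 2 new (r, o)
  "sarkatamibel" → prefix "sarka" already present; 7 new (t, a, m, i, b, e, l)
  "sarkavenne" → prefix "sarka" already present; 5 new (v, e, n, n, e)
  "demor" → 5 new (d, e, m, o, r)
  "sarkalu" → prefix "sarka" already present; 2 new (l, u)
  "sarkavenka" → prefix "sarkaven" already present; 2 new (k, a)
  "sarkafende" → prefix "sarka" already present; 5 new (f, e, n, d, e)
  "ka" → 2 new (k, a)
  "belmorvi" → 8 new (b, e, l, m, o, r, v, i)
  "sarkador" → prefix "sarka" already present; 3 new (d, o, r)
  "sarkatadero" → prefix "sarkata" already present; 4 new (d, e, r, o)
  "bel" → prefix "bel" already present; 0 new (none)
  "sarkafen" → prefix "sarkafen" already present; 0 new (none)
  "sarkagal" → prefix "sarka" already present; 3 new (g, a, l)
  "sarkalin" → prefix "sarkal" already present; 2 new (i, n)
  "sarkakasoro" → prefix "sarka" already present; 6 new (k, a, s, o, r, o)
  "sarkavenlin" → prefix "sarkaven" already present; 3 new (l, i, n)
Total nodes = 7 + 2 + 7 + 5 + 5 + 2 + 2 + 5 + 2 + 8 + 3 + 4 + 0 + 0 + 3 + 2 + 6 + 3 = 66

66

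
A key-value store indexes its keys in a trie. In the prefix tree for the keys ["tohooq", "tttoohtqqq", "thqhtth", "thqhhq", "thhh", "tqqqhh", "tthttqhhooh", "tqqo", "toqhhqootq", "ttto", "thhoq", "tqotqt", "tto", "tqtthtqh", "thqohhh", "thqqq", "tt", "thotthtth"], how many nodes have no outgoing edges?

Leaves are exactly the stored words that no other stored word extends.
Those words: "thhh", "thhoq", "thotthtth", "thqhhq", "thqhtth", "thqohhh", "thqqq", "tohooq", "toqhhqootq", "tqotqt", "tqqo", "tqqqhh", "tqtthtqh", "tthttqhhooh", "tto", "tttoohtqqq"
Leaf count: 16

16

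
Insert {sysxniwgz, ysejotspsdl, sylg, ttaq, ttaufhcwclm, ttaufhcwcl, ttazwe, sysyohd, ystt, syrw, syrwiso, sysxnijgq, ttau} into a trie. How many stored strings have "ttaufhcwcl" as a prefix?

Traverse to the node for "ttaufhcwcl", then collect every word in that subtree.
Words under "ttaufhcwcl": ttaufhcwcl, ttaufhcwclm
Count: 2

2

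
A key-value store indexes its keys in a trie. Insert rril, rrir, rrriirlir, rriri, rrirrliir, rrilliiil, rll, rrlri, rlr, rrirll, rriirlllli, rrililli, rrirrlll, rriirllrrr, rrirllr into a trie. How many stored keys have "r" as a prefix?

Walk to "r"; the words in its subtree are exactly those with that prefix.
Words under "r": rll, rlr, rriirlllli, rriirllrrr, rril, rrililli, rrilliiil, rrir, rriri, rrirll, rrirllr, rrirrliir, rrirrlll, rrlri, rrriirlir
Count: 15

15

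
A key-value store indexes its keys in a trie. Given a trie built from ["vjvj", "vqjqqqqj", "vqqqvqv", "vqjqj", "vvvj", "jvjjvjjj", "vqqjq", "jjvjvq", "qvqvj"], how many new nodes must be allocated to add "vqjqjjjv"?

"vqjqj" is already a path in the trie; the remaining "jjv" must be added.
New nodes needed: |"vqjqjjjv"| − 5 = 8 − 5 = 3.

3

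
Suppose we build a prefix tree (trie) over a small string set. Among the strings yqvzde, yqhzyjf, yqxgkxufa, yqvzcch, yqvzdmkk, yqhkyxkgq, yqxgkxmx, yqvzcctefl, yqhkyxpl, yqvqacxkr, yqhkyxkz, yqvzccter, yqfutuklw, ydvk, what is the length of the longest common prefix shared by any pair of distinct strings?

Equivalently: take the maximum, over all pairs, of their longest common prefix length.
e.g. "yqvzcctefl" and "yqvzccter" share the prefix "yqvzccte" of length 8; no pair shares a longer one.
Longest shared-prefix length: 8

8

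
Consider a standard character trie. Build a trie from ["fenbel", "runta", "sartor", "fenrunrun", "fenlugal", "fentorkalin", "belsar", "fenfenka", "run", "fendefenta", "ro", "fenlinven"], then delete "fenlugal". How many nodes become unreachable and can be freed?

After clearing the end-marker at "fenlugal", prune upward until reaching a node still needed by another word.
The suffix "ugal" (4 nodes) is used only by "fenlugal"; the node for "fenl" still has the child "i", so pruning stops there.
Nodes removed: 4

4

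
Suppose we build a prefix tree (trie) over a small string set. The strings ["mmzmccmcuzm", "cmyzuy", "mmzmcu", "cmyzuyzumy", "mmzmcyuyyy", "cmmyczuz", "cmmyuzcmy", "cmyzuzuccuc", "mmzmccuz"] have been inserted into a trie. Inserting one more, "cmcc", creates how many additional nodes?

Walking "cmcc" from the root, the first 2 characters ("cm") follow existing edges; "c" is the first miss.
So 4 − 2 = 2 new nodes.

2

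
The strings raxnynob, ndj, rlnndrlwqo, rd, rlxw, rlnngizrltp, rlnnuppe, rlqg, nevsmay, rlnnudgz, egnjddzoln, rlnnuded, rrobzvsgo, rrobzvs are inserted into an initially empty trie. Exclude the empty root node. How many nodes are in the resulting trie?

65

Trace insertions, counting only characters that open a new branch:
  "raxnynob" → 8 new (r, a, x, n, y, n, o, b)
  "ndj" → 3 new (n, d, j)
  "rlnndrlwqo" → prefix "r" already present; 9 new (l, n, n, d, r, l, w, q, o)
  "rd" → prefix "r" already present; 1 new (d)
  "rlxw" → prefix "rl" already present; 2 new (x, w)
  "rlnngizrltp" → prefix "rlnn" already present; 7 new (g, i, z, r, l, t, p)
  "rlnnuppe" → prefix "rlnn" already present; 4 new (u, p, p, e)
  "rlqg" → prefix "rl" already present; 2 new (q, g)
  "nevsmay" → prefix "n" already present; 6 new (e, v, s, m, a, y)
  "rlnnudgz" → prefix "rlnnu" already present; 3 new (d, g, z)
  "egnjddzoln" → 10 new (e, g, n, j, d, d, z, o, l, n)
  "rlnnuded" → prefix "rlnnud" already present; 2 new (e, d)
  "rrobzvsgo" → prefix "r" already present; 8 new (r, o, b, z, v, s, g, o)
  "rrobzvs" → prefix "rrobzvs" already present; 0 new (none)
Total nodes = 8 + 3 + 9 + 1 + 2 + 7 + 4 + 2 + 6 + 3 + 10 + 2 + 8 + 0 = 65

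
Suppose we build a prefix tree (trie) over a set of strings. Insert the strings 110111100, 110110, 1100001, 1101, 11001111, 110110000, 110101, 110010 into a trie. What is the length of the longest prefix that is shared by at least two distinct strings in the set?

6

Equivalently: take the maximum, over all pairs, of their longest common prefix length.
e.g. "110110" and "110110000" share the prefix "110110" of length 6; no pair shares a longer one.
Longest shared-prefix length: 6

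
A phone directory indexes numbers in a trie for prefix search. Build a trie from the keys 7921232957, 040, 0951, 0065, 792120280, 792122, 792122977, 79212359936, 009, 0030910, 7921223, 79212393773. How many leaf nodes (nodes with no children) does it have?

Leaves are exactly the stored words that no other stored word extends.
Those words: "0030910", "0065", "009", "040", "0951", "792120280", "7921223", "792122977", "7921232957", "79212359936", "79212393773"
Leaf count: 11

11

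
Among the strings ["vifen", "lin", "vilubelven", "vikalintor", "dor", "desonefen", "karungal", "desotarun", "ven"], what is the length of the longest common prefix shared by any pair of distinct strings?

The deepest shared node is where two words last agree before diverging.
e.g. "desonefen" and "desotarun" share the prefix "deso" of length 4; no pair shares a longer one.
Longest shared-prefix length: 4

4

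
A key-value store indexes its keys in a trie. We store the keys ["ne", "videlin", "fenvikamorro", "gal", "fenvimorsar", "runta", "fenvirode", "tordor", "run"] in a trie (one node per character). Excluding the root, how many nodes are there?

45

For each word, the new-node count is its length minus the longest prefix already in the trie:
  "ne" → 2 new (n, e)
  "videlin" → 7 new (v, i, d, e, l, i, n)
  "fenvikamorro" → 12 new (f, e, n, v, i, k, a, m, o, r, r, o)
  "gal" → 3 new (g, a, l)
  "fenvimorsar" → prefix "fenvi" already present; 6 new (m, o, r, s, a, r)
  "runta" → 5 new (r, u, n, t, a)
  "fenvirode" → prefix "fenvi" already present; 4 new (r, o, d, e)
  "tordor" → 6 new (t, o, r, d, o, r)
  "run" → prefix "run" already present; 0 new (none)
Total nodes = 2 + 7 + 12 + 3 + 6 + 5 + 4 + 6 + 0 = 45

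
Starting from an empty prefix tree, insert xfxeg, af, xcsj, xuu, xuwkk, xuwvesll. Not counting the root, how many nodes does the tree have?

20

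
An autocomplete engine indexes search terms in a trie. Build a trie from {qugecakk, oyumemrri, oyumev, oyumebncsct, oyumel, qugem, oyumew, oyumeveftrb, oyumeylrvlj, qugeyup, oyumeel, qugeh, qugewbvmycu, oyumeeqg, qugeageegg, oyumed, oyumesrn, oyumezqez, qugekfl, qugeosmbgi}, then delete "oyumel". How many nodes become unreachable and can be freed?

1

Walk "oyumel" from the leaf back toward the root, removing each node that no remaining word uses.
The suffix "l" (1 node) is used only by "oyumel"; the node for "oyume" still has the child "m", so pruning stops there.
Nodes removed: 1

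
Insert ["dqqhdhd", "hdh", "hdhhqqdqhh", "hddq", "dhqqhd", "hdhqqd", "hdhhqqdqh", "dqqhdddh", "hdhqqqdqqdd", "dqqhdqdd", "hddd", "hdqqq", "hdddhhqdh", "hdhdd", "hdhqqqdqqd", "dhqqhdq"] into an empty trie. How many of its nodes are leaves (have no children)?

11

Leaves are exactly the stored words that no other stored word extends.
Those words: "dhqqhdq", "dqqhdddh", "dqqhdhd", "dqqhdqdd", "hdddhhqdh", "hddq", "hdhdd", "hdhhqqdqhh", "hdhqqd", "hdhqqqdqqdd", "hdqqq"
Leaf count: 11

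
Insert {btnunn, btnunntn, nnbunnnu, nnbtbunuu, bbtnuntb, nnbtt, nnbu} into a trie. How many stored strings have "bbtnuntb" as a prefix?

1

Filter for entries beginning with "bbtnuntb":
Words under "bbtnuntb": bbtnuntb
Count: 1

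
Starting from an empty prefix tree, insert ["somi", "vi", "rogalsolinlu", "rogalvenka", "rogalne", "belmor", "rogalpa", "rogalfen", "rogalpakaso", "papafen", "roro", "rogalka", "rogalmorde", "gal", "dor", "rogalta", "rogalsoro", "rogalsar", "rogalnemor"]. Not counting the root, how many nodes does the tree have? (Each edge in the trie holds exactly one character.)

71

For each word, the new-node count is its length minus the longest prefix already in the trie:
  "somi" → 4 new (s, o, m, i)
  "vi" → 2 new (v, i)
  "rogalsolinlu" → 12 new (r, o, g, a, l, s, o, l, i, n, l, u)
  "rogalvenka" → prefix "rogal" already present; 5 new (v, e, n, k, a)
  "rogalne" → prefix "rogal" already present; 2 new (n, e)
  "belmor" → 6 new (b, e, l, m, o, r)
  "rogalpa" → prefix "rogal" already present; 2 new (p, a)
  "rogalfen" → prefix "rogal" already present; 3 new (f, e, n)
  "rogalpakaso" → prefix "rogalpa" already present; 4 new (k, a, s, o)
  "papafen" → 7 new (p, a, p, a, f, e, n)
  "roro" → prefix "ro" already present; 2 new (r, o)
  "rogalka" → prefix "rogal" already present; 2 new (k, a)
  "rogalmorde" → prefix "rogal" already present; 5 new (m, o, r, d, e)
  "gal" → 3 new (g, a, l)
  "dor" → 3 new (d, o, r)
  "rogalta" → prefix "rogal" already present; 2 new (t, a)
  "rogalsoro" → prefix "rogalso" already present; 2 new (r, o)
  "rogalsar" → prefix "rogals" already present; 2 new (a, r)
  "rogalnemor" → prefix "rogalne" already present; 3 new (m, o, r)
Total nodes = 4 + 2 + 12 + 5 + 2 + 6 + 2 + 3 + 4 + 7 + 2 + 2 + 5 + 3 + 3 + 2 + 2 + 2 + 3 = 71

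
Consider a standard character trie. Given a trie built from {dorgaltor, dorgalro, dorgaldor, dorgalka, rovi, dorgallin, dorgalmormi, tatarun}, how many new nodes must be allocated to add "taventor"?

The longest prefix of "taventor" already in the trie is "ta" (length 2).
So 8 − 2 = 6 new nodes.

6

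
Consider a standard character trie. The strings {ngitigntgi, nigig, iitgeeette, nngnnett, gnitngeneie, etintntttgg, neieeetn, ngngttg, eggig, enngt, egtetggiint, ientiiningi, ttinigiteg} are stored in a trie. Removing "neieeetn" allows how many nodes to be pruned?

7

After clearing the end-marker at "neieeetn", prune upward until reaching a node still needed by another word.
The suffix "eieeetn" (7 nodes) is used only by "neieeetn"; the node for "n" still has the child "g", so pruning stops there.
Nodes removed: 7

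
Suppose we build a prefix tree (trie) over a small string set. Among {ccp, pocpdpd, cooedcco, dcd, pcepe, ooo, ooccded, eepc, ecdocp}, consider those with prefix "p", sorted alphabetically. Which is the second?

pocpdpd

Filter for "p…" and sort: "pcepe", "pocpdpd"
Position 2: pocpdpd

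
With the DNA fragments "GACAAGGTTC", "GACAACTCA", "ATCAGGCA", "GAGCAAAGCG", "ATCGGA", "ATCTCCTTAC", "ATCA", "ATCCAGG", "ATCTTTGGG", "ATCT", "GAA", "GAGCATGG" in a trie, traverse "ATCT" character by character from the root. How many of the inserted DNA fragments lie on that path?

1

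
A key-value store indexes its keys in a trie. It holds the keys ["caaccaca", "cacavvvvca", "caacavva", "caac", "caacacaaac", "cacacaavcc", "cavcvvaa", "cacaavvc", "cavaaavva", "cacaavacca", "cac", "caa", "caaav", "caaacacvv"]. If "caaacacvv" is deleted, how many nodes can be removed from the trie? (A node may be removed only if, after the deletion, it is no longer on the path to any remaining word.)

Walk "caaacacvv" from the leaf back toward the root, removing each node that no remaining word uses.
The suffix "cacvv" (5 nodes) is used only by "caaacacvv"; the node for "caaa" still has the child "v", so pruning stops there.
Nodes removed: 5

5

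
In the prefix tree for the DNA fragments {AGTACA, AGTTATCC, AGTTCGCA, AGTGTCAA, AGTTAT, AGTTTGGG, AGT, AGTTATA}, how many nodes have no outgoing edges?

6

A leaf is a node with no children — equivalently, the end of a word that is not a proper prefix of any other stored word.
Those words: "AGTACA", "AGTGTCAA", "AGTTATA", "AGTTATCC", "AGTTCGCA", "AGTTTGGG"
Leaf count: 6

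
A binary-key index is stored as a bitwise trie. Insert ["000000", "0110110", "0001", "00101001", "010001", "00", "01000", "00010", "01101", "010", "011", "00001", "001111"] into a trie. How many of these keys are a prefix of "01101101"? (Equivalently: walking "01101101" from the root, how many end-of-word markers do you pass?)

3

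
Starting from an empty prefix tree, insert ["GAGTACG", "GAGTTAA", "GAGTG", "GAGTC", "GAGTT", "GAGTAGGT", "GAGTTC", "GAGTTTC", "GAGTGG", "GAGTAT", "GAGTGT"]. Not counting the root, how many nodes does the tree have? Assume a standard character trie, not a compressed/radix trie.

21

Insert word by word; a character creates a node only if that edge doesn't already exist:
  "GAGTACG" → 7 new (G, A, G, T, A, C, G)
  "GAGTTAA" → prefix "GAGT" already present; 3 new (T, A, A)
  "GAGTG" → prefix "GAGT" already present; 1 new (G)
  "GAGTC" → prefix "GAGT" already present; 1 new (C)
  "GAGTT" → prefix "GAGTT" already present; 0 new (none)
  "GAGTAGGT" → prefix "GAGTA" already present; 3 new (G, G, T)
  "GAGTTC" → prefix "GAGTT" already present; 1 new (C)
  "GAGTTTC" → prefix "GAGTT" already present; 2 new (T, C)
  "GAGTGG" → prefix "GAGTG" already present; 1 new (G)
  "GAGTAT" → prefix "GAGTA" already present; 1 new (T)
  "GAGTGT" → prefix "GAGTG" already present; 1 new (T)
Total nodes = 7 + 3 + 1 + 1 + 0 + 3 + 1 + 2 + 1 + 1 + 1 = 21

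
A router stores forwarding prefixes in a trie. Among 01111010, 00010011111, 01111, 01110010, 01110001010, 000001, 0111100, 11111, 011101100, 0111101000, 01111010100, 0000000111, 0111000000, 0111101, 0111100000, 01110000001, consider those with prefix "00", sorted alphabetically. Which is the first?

DFS of the "00" subtree visits, in order: "0000000111", "000001", "00010011111"
Position 1: 0000000111

0000000111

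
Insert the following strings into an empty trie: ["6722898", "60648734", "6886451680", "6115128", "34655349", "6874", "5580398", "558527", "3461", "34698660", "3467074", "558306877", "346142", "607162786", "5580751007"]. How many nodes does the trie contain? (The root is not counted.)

80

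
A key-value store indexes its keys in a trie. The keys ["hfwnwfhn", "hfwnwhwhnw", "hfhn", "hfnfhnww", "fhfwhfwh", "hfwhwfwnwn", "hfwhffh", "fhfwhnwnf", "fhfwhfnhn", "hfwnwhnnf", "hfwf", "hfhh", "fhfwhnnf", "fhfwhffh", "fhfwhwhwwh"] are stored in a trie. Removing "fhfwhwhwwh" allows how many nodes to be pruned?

5

A node on "fhfwhwhwwh"'s path can go only if nothing else ends at it or branches off below it.
The suffix "whwwh" (5 nodes) is used only by "fhfwhwhwwh"; the node for "fhfwh" still has the child "f", so pruning stops there.
Nodes removed: 5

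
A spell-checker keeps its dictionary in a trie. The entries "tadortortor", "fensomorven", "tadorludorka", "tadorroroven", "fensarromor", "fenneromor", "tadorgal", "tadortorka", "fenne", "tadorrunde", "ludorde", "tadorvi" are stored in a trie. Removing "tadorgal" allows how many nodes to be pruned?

After clearing the end-marker at "tadorgal", prune upward until reaching a node still needed by another word.
The suffix "gal" (3 nodes) is used only by "tadorgal"; the node for "tador" still has the child "t", so pruning stops there.
Nodes removed: 3

3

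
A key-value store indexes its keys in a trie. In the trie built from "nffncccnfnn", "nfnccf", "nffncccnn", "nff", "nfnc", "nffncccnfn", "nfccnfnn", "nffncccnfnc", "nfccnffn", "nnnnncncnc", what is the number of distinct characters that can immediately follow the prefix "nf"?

3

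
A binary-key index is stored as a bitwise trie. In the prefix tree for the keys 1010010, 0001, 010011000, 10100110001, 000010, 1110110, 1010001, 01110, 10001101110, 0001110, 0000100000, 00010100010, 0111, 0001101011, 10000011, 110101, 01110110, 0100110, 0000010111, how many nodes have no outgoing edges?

14

Leaves are exactly the stored words that no other stored word extends.
Those words: "0000010111", "0000100000", "00010100010", "0001101011", "0001110", "010011000", "01110110", "10000011", "10001101110", "1010001", "1010010", "10100110001", "110101", "1110110"
Leaf count: 14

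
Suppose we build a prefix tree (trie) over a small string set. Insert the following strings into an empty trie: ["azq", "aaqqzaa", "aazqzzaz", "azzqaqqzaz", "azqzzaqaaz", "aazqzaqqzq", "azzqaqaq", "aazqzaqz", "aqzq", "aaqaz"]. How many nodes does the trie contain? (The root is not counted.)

Insert word by word; a character creates a node only if that edge doesn't already exist:
  "azq" → 3 new (a, z, q)
  "aaqqzaa" → prefix "a" already present; 6 new (a, q, q, z, a, a)
  "aazqzzaz" → prefix "aa" already present; 6 new (z, q, z, z, a, z)
  "azzqaqqzaz" → prefix "az" already present; 8 new (z, q, a, q, q, z, a, z)
  "azqzzaqaaz" → prefix "azq" already present; 7 new (z, z, a, q, a, a, z)
  "aazqzaqqzq" → prefix "aazqz" already present; 5 new (a, q, q, z, q)
  "azzqaqaq" → prefix "azzqaq" already present; 2 new (a, q)
  "aazqzaqz" → prefix "aazqzaq" already present; 1 new (z)
  "aqzq" → prefix "a" already present; 3 new (q, z, q)
  "aaqaz" → prefix "aaq" already present; 2 new (a, z)
Total nodes = 3 + 6 + 6 + 8 + 7 + 5 + 2 + 1 + 3 + 2 = 43

43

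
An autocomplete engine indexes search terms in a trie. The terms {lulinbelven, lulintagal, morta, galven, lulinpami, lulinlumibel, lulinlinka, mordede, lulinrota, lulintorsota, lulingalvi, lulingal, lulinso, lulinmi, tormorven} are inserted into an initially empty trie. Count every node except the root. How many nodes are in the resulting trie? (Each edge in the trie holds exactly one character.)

74

Count nodes per top-level branch (shared prefixes stored once):
  'g'-branch (galven): 6 nodes
  'l'-branch (lulinbelven, lulingal, lulingalvi, lulinlinka, lulinlumibel, lulinmi, lulinpami, lulinrota, lulinso, lulintagal, lulintorsota): 50 nodes
  'm'-branch (mordede, morta): 9 nodes
  't'-branch (tormorven): 9 nodes
Sum: 74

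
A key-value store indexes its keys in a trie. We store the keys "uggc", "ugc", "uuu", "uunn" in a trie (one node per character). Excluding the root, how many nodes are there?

Count nodes per top-level branch (shared prefixes stored once):
  'u'-branch (ugc, uggc, uunn, uuu): 9 nodes
Sum: 9

9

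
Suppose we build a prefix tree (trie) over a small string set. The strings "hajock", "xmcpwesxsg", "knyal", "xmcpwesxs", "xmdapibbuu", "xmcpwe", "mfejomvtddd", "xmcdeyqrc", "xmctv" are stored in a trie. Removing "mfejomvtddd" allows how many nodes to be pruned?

Walk "mfejomvtddd" from the leaf back toward the root, removing each node that no remaining word uses.
No other word shares any prefix with "mfejomvtddd", so all 11 of its nodes go.
Nodes removed: 11

11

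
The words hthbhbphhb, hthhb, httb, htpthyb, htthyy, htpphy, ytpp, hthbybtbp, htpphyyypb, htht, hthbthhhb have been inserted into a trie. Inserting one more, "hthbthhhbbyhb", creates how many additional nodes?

The longest prefix of "hthbthhhbbyhb" already in the trie is "hthbthhhb" (length 9).
So 13 − 9 = 4 new nodes.

4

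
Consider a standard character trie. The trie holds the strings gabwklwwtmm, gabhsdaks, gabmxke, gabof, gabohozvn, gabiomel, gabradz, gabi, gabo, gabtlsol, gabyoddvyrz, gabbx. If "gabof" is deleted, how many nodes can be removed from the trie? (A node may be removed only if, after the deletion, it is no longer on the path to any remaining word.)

1

Walk "gabof" from the leaf back toward the root, removing each node that no remaining word uses.
The suffix "f" (1 node) is used only by "gabof"; the node for "gabo" still has the child "h", so pruning stops there.
Nodes removed: 1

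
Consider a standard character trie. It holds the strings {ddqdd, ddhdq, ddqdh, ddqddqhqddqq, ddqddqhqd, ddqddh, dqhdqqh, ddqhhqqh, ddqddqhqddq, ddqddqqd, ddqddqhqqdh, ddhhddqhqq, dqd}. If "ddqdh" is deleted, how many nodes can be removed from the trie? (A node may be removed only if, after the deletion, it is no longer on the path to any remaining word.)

1

A node on "ddqdh"'s path can go only if nothing else ends at it or branches off below it.
The suffix "h" (1 node) is used only by "ddqdh"; the node for "ddqd" still has the child "d", so pruning stops there.
Nodes removed: 1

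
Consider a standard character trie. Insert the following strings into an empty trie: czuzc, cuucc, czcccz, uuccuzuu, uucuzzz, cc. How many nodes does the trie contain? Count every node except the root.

26

Insert word by word; a character creates a node only if that edge doesn't already exist:
  "czuzc" → 5 new (c, z, u, z, c)
  "cuucc" → prefix "c" already present; 4 new (u, u, c, c)
  "czcccz" → prefix "cz" already present; 4 new (c, c, c, z)
  "uuccuzuu" → 8 new (u, u, c, c, u, z, u, u)
  "uucuzzz" → prefix "uuc" already present; 4 new (u, z, z, z)
  "cc" → prefix "c" already present; 1 new (c)
Total nodes = 5 + 4 + 4 + 8 + 4 + 1 = 26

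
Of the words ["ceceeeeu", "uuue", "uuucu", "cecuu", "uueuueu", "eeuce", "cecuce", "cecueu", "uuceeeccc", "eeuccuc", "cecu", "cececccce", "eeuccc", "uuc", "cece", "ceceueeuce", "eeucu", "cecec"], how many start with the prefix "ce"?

9

Traverse to the node for "ce", then collect every word in that subtree.
Words under "ce": cece, cecec, cececccce, ceceeeeu, ceceueeuce, cecu, cecuce, cecueu, cecuu
Count: 9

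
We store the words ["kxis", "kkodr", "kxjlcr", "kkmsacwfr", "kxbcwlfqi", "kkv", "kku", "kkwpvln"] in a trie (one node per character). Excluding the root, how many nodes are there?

For each word, the new-node count is its length minus the longest prefix already in the trie:
  "kxis" → 4 new (k, x, i, s)
  "kkodr" → prefix "k" already present; 4 new (k, o, d, r)
  "kxjlcr" → prefix "kx" already present; 4 new (j, l, c, r)
  "kkmsacwfr" → prefix "kk" already present; 7 new (m, s, a, c, w, f, r)
  "kxbcwlfqi" → prefix "kx" already present; 7 new (b, c, w, l, f, q, i)
  "kkv" → prefix "kk" already present; 1 new (v)
  "kku" → prefix "kk" already present; 1 new (u)
  "kkwpvln" → prefix "kk" already present; 5 new (w, p, v, l, n)
Total nodes = 4 + 4 + 4 + 7 + 7 + 1 + 1 + 5 = 33

33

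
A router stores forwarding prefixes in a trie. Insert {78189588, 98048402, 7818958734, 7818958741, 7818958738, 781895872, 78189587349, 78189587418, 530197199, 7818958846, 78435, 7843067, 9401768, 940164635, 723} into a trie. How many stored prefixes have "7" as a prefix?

11

Traverse to the node for "7", then collect every word in that subtree.
Matches: "723", "781895872", "7818958734", "78189587349", "7818958738", "7818958741", "78189587418", "78189588", "7818958846", "7843067", "78435"
Count: 11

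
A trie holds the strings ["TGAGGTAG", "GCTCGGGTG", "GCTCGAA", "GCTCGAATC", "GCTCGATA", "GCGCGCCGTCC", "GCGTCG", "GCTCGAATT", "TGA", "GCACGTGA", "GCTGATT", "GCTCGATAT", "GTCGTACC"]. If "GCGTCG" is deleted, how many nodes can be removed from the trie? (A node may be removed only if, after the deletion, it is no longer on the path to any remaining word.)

3

Walk "GCGTCG" from the leaf back toward the root, removing each node that no remaining word uses.
The suffix "TCG" (3 nodes) is used only by "GCGTCG"; the node for "GCG" still has the child "C", so pruning stops there.
Nodes removed: 3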